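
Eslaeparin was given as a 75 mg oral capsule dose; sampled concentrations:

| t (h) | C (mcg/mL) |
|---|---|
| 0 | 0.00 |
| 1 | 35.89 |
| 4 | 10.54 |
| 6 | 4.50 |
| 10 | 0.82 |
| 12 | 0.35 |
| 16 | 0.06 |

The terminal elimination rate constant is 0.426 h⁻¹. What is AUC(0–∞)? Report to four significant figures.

Trapezoidal AUC_0→16:
  [0→1]: (0.00+35.89)/2 × 1 = 17.945
  [1→4]: (35.89+10.54)/2 × 3 = 69.645
  [4→6]: (10.54+4.50)/2 × 2 = 15.04
  [6→10]: (4.50+0.82)/2 × 4 = 10.64
  [10→12]: (0.82+0.35)/2 × 2 = 1.17
  [12→16]: (0.35+0.06)/2 × 4 = 0.82
  Sum = 115.26 mcg/mL·h
Extrapolated tail: C_last / k_e = 0.06 / 0.426 = 0.141
AUC_0→∞ = 115.26 + 0.141 = 115.401 mcg/mL·h

AUC = 115.4 mcg/mL·h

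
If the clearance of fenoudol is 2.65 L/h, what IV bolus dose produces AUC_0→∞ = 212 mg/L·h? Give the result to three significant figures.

Dose_iv = CL × AUC_0→∞
     = 2.65 × 212 = 561.8 mg

Dose = 562 mg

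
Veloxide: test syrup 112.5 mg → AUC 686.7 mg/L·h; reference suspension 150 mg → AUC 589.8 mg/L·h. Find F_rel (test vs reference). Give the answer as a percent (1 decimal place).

F_rel = 155.2%

F_rel = (AUC_test/D_test) / (AUC_ref/D_ref)
      = (686.7/112.5) / (589.8/150)
      = 6.104 / 3.932 = 1.5524 = 155.24%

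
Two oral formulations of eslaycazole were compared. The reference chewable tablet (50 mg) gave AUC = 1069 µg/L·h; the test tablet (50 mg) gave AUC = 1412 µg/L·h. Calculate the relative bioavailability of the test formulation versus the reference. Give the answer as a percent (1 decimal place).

F_rel = 132.1%

F_rel = (AUC_test/D_test) / (AUC_ref/D_ref)
      = (1412/50) / (1069/50)
      = 28.24 / 21.38 = 1.3209 = 132.09%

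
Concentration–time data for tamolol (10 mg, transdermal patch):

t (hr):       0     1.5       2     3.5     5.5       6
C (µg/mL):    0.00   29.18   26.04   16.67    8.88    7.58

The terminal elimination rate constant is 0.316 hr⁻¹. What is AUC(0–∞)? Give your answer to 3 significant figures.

AUC = 121 µg/mL·hr

Trapezoidal AUC_0→6:
  [0→1.5]: (0.00+29.18)/2 × 1.5 = 21.885
  [1.5→2]: (29.18+26.04)/2 × 0.5 = 13.805
  [2→3.5]: (26.04+16.67)/2 × 1.5 = 32.0325
  [3.5→5.5]: (16.67+8.88)/2 × 2 = 25.55
  [5.5→6]: (8.88+7.58)/2 × 0.5 = 4.115
  Sum = 97.3875 µg/mL·hr
Extrapolated tail: C_last / k_e = 7.58 / 0.316 = 23.987
AUC_0→∞ = 97.3875 + 23.987 = 121.3745 µg/mL·hr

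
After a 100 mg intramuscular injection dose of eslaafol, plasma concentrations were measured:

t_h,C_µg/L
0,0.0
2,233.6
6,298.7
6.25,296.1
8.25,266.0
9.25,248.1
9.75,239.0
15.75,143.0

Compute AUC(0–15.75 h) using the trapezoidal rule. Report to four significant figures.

AUC = 3459 µg/L·h

Trapezoidal AUC_0→15.75:
  [0→2]: (0.0+233.6)/2 × 2 = 233.6
  [2→6]: (233.6+298.7)/2 × 4 = 1064.6
  [6→6.25]: (298.7+296.1)/2 × 0.25 = 74.35
  [6.25→8.25]: (296.1+266.0)/2 × 2 = 562.1
  [8.25→9.25]: (266.0+248.1)/2 × 1 = 257.05
  [9.25→9.75]: (248.1+239.0)/2 × 0.5 = 121.775
  [9.75→15.75]: (239.0+143.0)/2 × 6 = 1146.0
  Sum = 3459.475 µg/L·h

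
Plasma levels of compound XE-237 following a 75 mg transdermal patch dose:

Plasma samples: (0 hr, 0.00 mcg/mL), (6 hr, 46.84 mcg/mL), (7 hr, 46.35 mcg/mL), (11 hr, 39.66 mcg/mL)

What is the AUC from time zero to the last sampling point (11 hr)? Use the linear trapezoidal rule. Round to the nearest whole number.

Trapezoidal AUC_0→11:
  [0→6]: (0.00+46.84)/2 × 6 = 140.52
  [6→7]: (46.84+46.35)/2 × 1 = 46.595
  [7→11]: (46.35+39.66)/2 × 4 = 172.02
  Sum = 359.135 mcg/mL·hr

AUC = 359 mcg/mL·hr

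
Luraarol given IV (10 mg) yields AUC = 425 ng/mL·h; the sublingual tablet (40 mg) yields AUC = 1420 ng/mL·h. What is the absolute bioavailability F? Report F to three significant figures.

F = 0.835

F = (AUC_ev / D_ev) / (AUC_iv / D_iv)
  = (1420/40) / (425/10)
  = 35.5 / 42.5 = 0.8353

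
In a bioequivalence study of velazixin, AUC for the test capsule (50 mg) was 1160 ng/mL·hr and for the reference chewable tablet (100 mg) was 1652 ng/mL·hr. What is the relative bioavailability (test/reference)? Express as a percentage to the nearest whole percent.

F_rel = (AUC_test/D_test) / (AUC_ref/D_ref)
      = (1160/50) / (1652/100)
      = 23.2 / 16.52 = 1.4044 = 140.44%

F_rel = 140%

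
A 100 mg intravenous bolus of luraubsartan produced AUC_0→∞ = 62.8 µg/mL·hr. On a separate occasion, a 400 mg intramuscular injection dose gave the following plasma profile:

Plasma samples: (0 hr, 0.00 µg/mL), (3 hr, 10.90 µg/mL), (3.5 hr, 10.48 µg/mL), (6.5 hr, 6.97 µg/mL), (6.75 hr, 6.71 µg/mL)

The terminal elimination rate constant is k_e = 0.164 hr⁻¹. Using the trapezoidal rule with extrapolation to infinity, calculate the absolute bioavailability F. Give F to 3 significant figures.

F = 0.360

Trapezoidal AUC_0→6.75 (intramuscular injection):
  [0→3]: (0.00+10.90)/2 × 3 = 16.35
  [3→3.5]: (10.90+10.48)/2 × 0.5 = 5.345
  [3.5→6.5]: (10.48+6.97)/2 × 3 = 26.175
  [6.5→6.75]: (6.97+6.71)/2 × 0.25 = 1.71
  Sum = 49.58 µg/mL·hr
Tail: C_last/k_e = 6.71/0.164 = 40.915
AUC_0→∞ (intramuscular injection) = 49.58 + 40.915 = 90.495 µg/mL·hr
F = (AUC_ev/D_ev)/(AUC_iv/D_iv) = (90.495/400)/(62.8/100) = 0.2262375/0.628 = 0.3603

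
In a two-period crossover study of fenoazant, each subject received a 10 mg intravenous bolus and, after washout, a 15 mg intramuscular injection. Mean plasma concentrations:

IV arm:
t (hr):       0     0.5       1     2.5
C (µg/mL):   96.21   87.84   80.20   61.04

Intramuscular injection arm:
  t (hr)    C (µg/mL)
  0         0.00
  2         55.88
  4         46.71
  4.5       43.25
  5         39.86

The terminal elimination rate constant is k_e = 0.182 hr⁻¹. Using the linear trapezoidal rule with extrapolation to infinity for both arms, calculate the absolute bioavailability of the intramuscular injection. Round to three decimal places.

Trapezoidal AUC_0→2.5 (IV):
  [0→0.5]: (96.21+87.84)/2 × 0.5 = 46.0125
  [0.5→1]: (87.84+80.20)/2 × 0.5 = 42.01
  [1→2.5]: (80.20+61.04)/2 × 1.5 = 105.93
  Sum = 193.9525 µg/mL·hr
IV tail: 61.04/0.182 = 335.385; AUC_iv,0→∞ = 193.9525 + 335.385 = 529.3375 µg/mL·hr
Trapezoidal AUC_0→5 (intramuscular injection):
  [0→2]: (0.00+55.88)/2 × 2 = 55.88
  [2→4]: (55.88+46.71)/2 × 2 = 102.59
  [4→4.5]: (46.71+43.25)/2 × 0.5 = 22.49
  [4.5→5]: (43.25+39.86)/2 × 0.5 = 20.7775
  Sum = 201.7375 µg/mL·hr
intramuscular injection tail: 39.86/0.182 = 219.011; AUC_ev,0→∞ = 201.7375 + 219.011 = 420.7485 µg/mL·hr
F = (AUC_ev/D_ev)/(AUC_iv/D_iv) = (420.7485/15)/(529.3375/10) = 28.0499/52.93375 = 0.5299

F = 0.530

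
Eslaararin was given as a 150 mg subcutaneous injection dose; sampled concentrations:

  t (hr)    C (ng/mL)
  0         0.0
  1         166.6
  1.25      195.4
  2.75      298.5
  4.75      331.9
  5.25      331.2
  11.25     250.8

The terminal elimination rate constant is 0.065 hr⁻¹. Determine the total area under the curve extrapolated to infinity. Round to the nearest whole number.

AUC = 6900 ng/mL·hr

Trapezoidal AUC_0→11.25:
  [0→1]: (0.0+166.6)/2 × 1 = 83.3
  [1→1.25]: (166.6+195.4)/2 × 0.25 = 45.25
  [1.25→2.75]: (195.4+298.5)/2 × 1.5 = 370.425
  [2.75→4.75]: (298.5+331.9)/2 × 2 = 630.4
  [4.75→5.25]: (331.9+331.2)/2 × 0.5 = 165.775
  [5.25→11.25]: (331.2+250.8)/2 × 6 = 1746.0
  Sum = 3041.15 ng/mL·hr
Extrapolated tail: C_last / k_e = 250.8 / 0.065 = 3858.462
AUC_0→∞ = 3041.15 + 3858.462 = 6899.612 ng/mL·hr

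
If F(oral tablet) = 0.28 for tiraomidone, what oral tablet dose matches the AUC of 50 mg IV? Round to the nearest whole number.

For equal systemic exposure: F × D_ev = D_iv
D_ev = D_iv / F = 50 / 0.28 = 178.571 mg

D_oral = 179 mg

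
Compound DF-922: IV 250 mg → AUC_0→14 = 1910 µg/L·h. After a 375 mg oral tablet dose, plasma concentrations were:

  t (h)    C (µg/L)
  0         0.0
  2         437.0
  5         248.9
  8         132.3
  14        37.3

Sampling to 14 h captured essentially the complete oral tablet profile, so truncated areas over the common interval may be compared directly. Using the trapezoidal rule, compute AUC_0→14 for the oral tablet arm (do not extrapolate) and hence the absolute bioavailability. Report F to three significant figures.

F = 0.889

Trapezoidal AUC_0→14 (oral tablet):
  [0→2]: (0.0+437.0)/2 × 2 = 437.0
  [2→5]: (437.0+248.9)/2 × 3 = 1028.85
  [5→8]: (248.9+132.3)/2 × 3 = 571.8
  [8→14]: (132.3+37.3)/2 × 6 = 508.8
  Sum = 2546.45 µg/L·h
F = (AUC_ev/D_ev)/(AUC_iv/D_iv) = (2546.45/375)/(1910/250) = 6.79053/7.64 = 0.8888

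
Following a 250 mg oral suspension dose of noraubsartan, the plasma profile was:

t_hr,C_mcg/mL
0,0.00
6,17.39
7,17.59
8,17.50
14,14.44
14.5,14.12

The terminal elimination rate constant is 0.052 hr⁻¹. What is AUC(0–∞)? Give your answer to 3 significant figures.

AUC = 462 mcg/mL·hr

Trapezoidal AUC_0→14.5:
  [0→6]: (0.00+17.39)/2 × 6 = 52.17
  [6→7]: (17.39+17.59)/2 × 1 = 17.49
  [7→8]: (17.59+17.50)/2 × 1 = 17.545
  [8→14]: (17.50+14.44)/2 × 6 = 95.82
  [14→14.5]: (14.44+14.12)/2 × 0.5 = 7.14
  Sum = 190.165 mcg/mL·hr
Extrapolated tail: C_last / k_e = 14.12 / 0.052 = 271.538
AUC_0→∞ = 190.165 + 271.538 = 461.703 mcg/mL·hr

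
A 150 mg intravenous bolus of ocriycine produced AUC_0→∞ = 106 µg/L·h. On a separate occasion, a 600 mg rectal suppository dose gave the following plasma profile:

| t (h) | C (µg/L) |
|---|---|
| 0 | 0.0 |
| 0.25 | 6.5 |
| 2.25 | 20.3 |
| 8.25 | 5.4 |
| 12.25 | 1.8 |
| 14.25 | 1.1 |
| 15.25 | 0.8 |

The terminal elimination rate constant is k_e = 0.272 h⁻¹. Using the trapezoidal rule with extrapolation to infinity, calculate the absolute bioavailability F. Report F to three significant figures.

F = 0.297

Trapezoidal AUC_0→15.25 (rectal suppository):
  [0→0.25]: (0.0+6.5)/2 × 0.25 = 0.8125
  [0.25→2.25]: (6.5+20.3)/2 × 2 = 26.8
  [2.25→8.25]: (20.3+5.4)/2 × 6 = 77.1
  [8.25→12.25]: (5.4+1.8)/2 × 4 = 14.4
  [12.25→14.25]: (1.8+1.1)/2 × 2 = 2.9
  [14.25→15.25]: (1.1+0.8)/2 × 1 = 0.95
  Sum = 122.9625 µg/L·h
Tail: C_last/k_e = 0.8/0.272 = 2.941
AUC_0→∞ (rectal suppository) = 122.9625 + 2.941 = 125.9035 µg/L·h
F = (AUC_ev/D_ev)/(AUC_iv/D_iv) = (125.9035/600)/(106/150) = 0.209839/0.706667 = 0.2969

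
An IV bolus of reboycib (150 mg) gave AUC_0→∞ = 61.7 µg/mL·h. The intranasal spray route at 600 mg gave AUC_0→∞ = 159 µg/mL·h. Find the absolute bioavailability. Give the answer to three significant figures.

F = 0.644

F = (AUC_ev / D_ev) / (AUC_iv / D_iv)
  = (159/600) / (61.7/150)
  = 0.265 / 0.411333 = 0.6442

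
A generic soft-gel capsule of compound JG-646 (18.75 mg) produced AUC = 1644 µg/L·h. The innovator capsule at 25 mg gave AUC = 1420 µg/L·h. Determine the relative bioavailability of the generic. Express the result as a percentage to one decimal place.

F_rel = (AUC_test/D_test) / (AUC_ref/D_ref)
      = (1644/18.75) / (1420/25)
      = 87.68 / 56.8 = 1.5437 = 154.37%

F_rel = 154.4%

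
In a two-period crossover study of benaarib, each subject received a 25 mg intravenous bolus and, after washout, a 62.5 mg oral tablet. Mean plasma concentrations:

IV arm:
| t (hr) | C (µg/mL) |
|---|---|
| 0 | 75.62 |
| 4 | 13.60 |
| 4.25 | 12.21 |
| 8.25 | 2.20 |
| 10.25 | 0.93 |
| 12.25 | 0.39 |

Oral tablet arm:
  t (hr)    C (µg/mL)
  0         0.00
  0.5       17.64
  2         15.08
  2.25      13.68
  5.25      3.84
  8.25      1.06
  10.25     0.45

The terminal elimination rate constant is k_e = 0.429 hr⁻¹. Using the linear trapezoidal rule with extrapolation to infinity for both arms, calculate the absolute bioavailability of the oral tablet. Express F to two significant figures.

F = 0.13

Trapezoidal AUC_0→12.25 (IV):
  [0→4]: (75.62+13.60)/2 × 4 = 178.44
  [4→4.25]: (13.60+12.21)/2 × 0.25 = 3.22625
  [4.25→8.25]: (12.21+2.20)/2 × 4 = 28.82
  [8.25→10.25]: (2.20+0.93)/2 × 2 = 3.13
  [10.25→12.25]: (0.93+0.39)/2 × 2 = 1.32
  Sum = 214.93625 µg/mL·hr
IV tail: 0.39/0.429 = 0.909; AUC_iv,0→∞ = 214.93625 + 0.909 = 215.84525 µg/mL·hr
Trapezoidal AUC_0→10.25 (oral tablet):
  [0→0.5]: (0.00+17.64)/2 × 0.5 = 4.41
  [0.5→2]: (17.64+15.08)/2 × 1.5 = 24.54
  [2→2.25]: (15.08+13.68)/2 × 0.25 = 3.595
  [2.25→5.25]: (13.68+3.84)/2 × 3 = 26.28
  [5.25→8.25]: (3.84+1.06)/2 × 3 = 7.35
  [8.25→10.25]: (1.06+0.45)/2 × 2 = 1.51
  Sum = 67.685 µg/mL·hr
oral tablet tail: 0.45/0.429 = 1.049; AUC_ev,0→∞ = 67.685 + 1.049 = 68.734 µg/mL·hr
F = (AUC_ev/D_ev)/(AUC_iv/D_iv) = (68.734/62.5)/(215.84525/25) = 1.099744/8.63381 = 0.1274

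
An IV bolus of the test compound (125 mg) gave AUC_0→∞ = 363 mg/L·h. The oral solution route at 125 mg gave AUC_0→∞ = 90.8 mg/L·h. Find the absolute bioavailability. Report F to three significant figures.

F = 0.250

F = (AUC_ev / D_ev) / (AUC_iv / D_iv)
  = (90.8/125) / (363/125)
  = 0.7264 / 2.904 = 0.2501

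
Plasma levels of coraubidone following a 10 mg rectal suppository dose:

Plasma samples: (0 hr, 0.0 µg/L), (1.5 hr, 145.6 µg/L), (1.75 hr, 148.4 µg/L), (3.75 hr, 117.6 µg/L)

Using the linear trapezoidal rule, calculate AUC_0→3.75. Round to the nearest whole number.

Trapezoidal AUC_0→3.75:
  [0→1.5]: (0.0+145.6)/2 × 1.5 = 109.2
  [1.5→1.75]: (145.6+148.4)/2 × 0.25 = 36.75
  [1.75→3.75]: (148.4+117.6)/2 × 2 = 266.0
  Sum = 411.95 µg/L·hr

AUC = 412 µg/L·hr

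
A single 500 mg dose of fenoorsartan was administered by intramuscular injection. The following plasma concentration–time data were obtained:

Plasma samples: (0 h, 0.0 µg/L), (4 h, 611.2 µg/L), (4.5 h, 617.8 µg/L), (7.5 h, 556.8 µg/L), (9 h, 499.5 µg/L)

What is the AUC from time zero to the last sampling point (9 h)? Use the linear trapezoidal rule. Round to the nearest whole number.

AUC = 4084 µg/L·h

Trapezoidal AUC_0→9:
  [0→4]: (0.0+611.2)/2 × 4 = 1222.4
  [4→4.5]: (611.2+617.8)/2 × 0.5 = 307.25
  [4.5→7.5]: (617.8+556.8)/2 × 3 = 1761.9
  [7.5→9]: (556.8+499.5)/2 × 1.5 = 792.225
  Sum = 4083.775 µg/L·h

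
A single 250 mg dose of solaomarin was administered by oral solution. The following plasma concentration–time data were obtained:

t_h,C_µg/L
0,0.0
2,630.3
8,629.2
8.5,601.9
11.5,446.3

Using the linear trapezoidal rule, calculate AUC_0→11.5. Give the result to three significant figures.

Trapezoidal AUC_0→11.5:
  [0→2]: (0.0+630.3)/2 × 2 = 630.3
  [2→8]: (630.3+629.2)/2 × 6 = 3778.5
  [8→8.5]: (629.2+601.9)/2 × 0.5 = 307.775
  [8.5→11.5]: (601.9+446.3)/2 × 3 = 1572.3
  Sum = 6288.875 µg/L·h

AUC = 6290 µg/L·h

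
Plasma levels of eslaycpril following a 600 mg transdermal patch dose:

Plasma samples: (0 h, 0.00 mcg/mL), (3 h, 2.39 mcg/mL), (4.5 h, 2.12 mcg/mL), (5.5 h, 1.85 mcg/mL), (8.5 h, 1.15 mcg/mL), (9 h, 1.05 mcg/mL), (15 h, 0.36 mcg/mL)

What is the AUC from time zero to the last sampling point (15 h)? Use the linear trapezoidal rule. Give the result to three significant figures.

Trapezoidal AUC_0→15:
  [0→3]: (0.00+2.39)/2 × 3 = 3.585
  [3→4.5]: (2.39+2.12)/2 × 1.5 = 3.3825
  [4.5→5.5]: (2.12+1.85)/2 × 1 = 1.985
  [5.5→8.5]: (1.85+1.15)/2 × 3 = 4.5
  [8.5→9]: (1.15+1.05)/2 × 0.5 = 0.55
  [9→15]: (1.05+0.36)/2 × 6 = 4.23
  Sum = 18.2325 mcg/mL·h

AUC = 18.2 mcg/mL·h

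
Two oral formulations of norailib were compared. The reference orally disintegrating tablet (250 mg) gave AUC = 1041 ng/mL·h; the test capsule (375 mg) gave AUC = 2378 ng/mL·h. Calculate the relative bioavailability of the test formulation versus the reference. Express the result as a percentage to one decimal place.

F_rel = 152.3%

F_rel = (AUC_test/D_test) / (AUC_ref/D_ref)
      = (2378/375) / (1041/250)
      = 6.34133 / 4.164 = 1.5229 = 152.29%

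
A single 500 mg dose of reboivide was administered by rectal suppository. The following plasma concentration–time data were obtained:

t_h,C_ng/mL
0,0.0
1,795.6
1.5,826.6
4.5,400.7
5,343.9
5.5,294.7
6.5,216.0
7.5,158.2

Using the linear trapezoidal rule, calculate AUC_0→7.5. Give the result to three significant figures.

Trapezoidal AUC_0→7.5:
  [0→1]: (0.0+795.6)/2 × 1 = 397.8
  [1→1.5]: (795.6+826.6)/2 × 0.5 = 405.55
  [1.5→4.5]: (826.6+400.7)/2 × 3 = 1840.95
  [4.5→5]: (400.7+343.9)/2 × 0.5 = 186.15
  [5→5.5]: (343.9+294.7)/2 × 0.5 = 159.65
  [5.5→6.5]: (294.7+216.0)/2 × 1 = 255.35
  [6.5→7.5]: (216.0+158.2)/2 × 1 = 187.1
  Sum = 3432.55 ng/mL·h

AUC = 3430 ng/mL·h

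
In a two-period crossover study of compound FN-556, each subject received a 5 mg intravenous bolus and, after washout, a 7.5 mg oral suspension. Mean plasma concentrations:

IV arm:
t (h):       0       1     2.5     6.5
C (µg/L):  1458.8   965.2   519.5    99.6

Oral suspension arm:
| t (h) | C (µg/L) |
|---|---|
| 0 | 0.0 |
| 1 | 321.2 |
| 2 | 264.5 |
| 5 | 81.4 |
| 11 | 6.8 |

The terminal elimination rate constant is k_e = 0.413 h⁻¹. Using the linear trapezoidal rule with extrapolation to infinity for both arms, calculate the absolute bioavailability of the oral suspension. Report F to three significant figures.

Trapezoidal AUC_0→6.5 (IV):
  [0→1]: (1458.8+965.2)/2 × 1 = 1212.0
  [1→2.5]: (965.2+519.5)/2 × 1.5 = 1113.525
  [2.5→6.5]: (519.5+99.6)/2 × 4 = 1238.2
  Sum = 3563.725 µg/L·h
IV tail: 99.6/0.413 = 241.162; AUC_iv,0→∞ = 3563.725 + 241.162 = 3804.887 µg/L·h
Trapezoidal AUC_0→11 (oral suspension):
  [0→1]: (0.0+321.2)/2 × 1 = 160.6
  [1→2]: (321.2+264.5)/2 × 1 = 292.85
  [2→5]: (264.5+81.4)/2 × 3 = 518.85
  [5→11]: (81.4+6.8)/2 × 6 = 264.6
  Sum = 1236.9 µg/L·h
oral suspension tail: 6.8/0.413 = 16.465; AUC_ev,0→∞ = 1236.9 + 16.465 = 1253.365 µg/L·h
F = (AUC_ev/D_ev)/(AUC_iv/D_iv) = (1253.365/7.5)/(3804.887/5) = 167.115/760.9774 = 0.2196

F = 0.220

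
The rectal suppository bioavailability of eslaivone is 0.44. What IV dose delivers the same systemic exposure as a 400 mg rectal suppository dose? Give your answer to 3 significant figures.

D_iv = 176 mg

Systemic exposure from an extravascular dose = F × D_ev, so the equivalent IV dose is F × D_ev.
D_iv = F × D_ev = 0.44 × 400 = 176 mg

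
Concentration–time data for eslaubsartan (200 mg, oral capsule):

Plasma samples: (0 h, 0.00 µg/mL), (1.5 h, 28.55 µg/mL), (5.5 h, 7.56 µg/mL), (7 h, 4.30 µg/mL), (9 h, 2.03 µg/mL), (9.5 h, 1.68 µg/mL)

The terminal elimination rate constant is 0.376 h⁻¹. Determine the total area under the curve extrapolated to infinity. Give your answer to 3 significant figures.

Trapezoidal AUC_0→9.5:
  [0→1.5]: (0.00+28.55)/2 × 1.5 = 21.4125
  [1.5→5.5]: (28.55+7.56)/2 × 4 = 72.22
  [5.5→7]: (7.56+4.30)/2 × 1.5 = 8.895
  [7→9]: (4.30+2.03)/2 × 2 = 6.33
  [9→9.5]: (2.03+1.68)/2 × 0.5 = 0.9275
  Sum = 109.785 µg/mL·h
Extrapolated tail: C_last / k_e = 1.68 / 0.376 = 4.468
AUC_0→∞ = 109.785 + 4.468 = 114.253 µg/mL·h

AUC = 114 µg/mL·h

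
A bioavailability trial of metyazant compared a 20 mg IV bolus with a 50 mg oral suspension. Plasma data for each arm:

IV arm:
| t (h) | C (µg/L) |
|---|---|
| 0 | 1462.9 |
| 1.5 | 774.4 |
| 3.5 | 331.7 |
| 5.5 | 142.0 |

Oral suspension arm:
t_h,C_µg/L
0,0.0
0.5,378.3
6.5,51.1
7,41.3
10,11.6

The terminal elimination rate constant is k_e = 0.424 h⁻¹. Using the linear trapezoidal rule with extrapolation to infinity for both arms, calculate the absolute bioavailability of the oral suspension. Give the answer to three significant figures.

F = 0.168

Trapezoidal AUC_0→5.5 (IV):
  [0→1.5]: (1462.9+774.4)/2 × 1.5 = 1677.975
  [1.5→3.5]: (774.4+331.7)/2 × 2 = 1106.1
  [3.5→5.5]: (331.7+142.0)/2 × 2 = 473.7
  Sum = 3257.775 µg/L·h
IV tail: 142.0/0.424 = 334.906; AUC_iv,0→∞ = 3257.775 + 334.906 = 3592.681 µg/L·h
Trapezoidal AUC_0→10 (oral suspension):
  [0→0.5]: (0.0+378.3)/2 × 0.5 = 94.575
  [0.5→6.5]: (378.3+51.1)/2 × 6 = 1288.2
  [6.5→7]: (51.1+41.3)/2 × 0.5 = 23.1
  [7→10]: (41.3+11.6)/2 × 3 = 79.35
  Sum = 1485.225 µg/L·h
oral suspension tail: 11.6/0.424 = 27.358; AUC_ev,0→∞ = 1485.225 + 27.358 = 1512.583 µg/L·h
F = (AUC_ev/D_ev)/(AUC_iv/D_iv) = (1512.583/50)/(3592.681/20) = 30.25166/179.63405 = 0.1684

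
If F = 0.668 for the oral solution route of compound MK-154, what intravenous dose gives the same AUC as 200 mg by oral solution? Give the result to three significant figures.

D_iv = 134 mg

Systemic exposure from an extravascular dose = F × D_ev, so the equivalent IV dose is F × D_ev.
D_iv = F × D_ev = 0.668 × 200 = 133.6 mg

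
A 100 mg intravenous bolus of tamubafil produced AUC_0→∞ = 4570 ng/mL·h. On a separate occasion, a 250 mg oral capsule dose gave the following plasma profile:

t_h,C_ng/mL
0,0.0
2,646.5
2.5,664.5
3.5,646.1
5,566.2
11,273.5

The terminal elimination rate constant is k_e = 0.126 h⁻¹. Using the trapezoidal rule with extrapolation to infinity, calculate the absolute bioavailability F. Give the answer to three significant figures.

Trapezoidal AUC_0→11 (oral capsule):
  [0→2]: (0.0+646.5)/2 × 2 = 646.5
  [2→2.5]: (646.5+664.5)/2 × 0.5 = 327.75
  [2.5→3.5]: (664.5+646.1)/2 × 1 = 655.3
  [3.5→5]: (646.1+566.2)/2 × 1.5 = 909.225
  [5→11]: (566.2+273.5)/2 × 6 = 2519.1
  Sum = 5057.875 ng/mL·h
Tail: C_last/k_e = 273.5/0.126 = 2170.635
AUC_0→∞ (oral capsule) = 5057.875 + 2170.635 = 7228.51 ng/mL·h
F = (AUC_ev/D_ev)/(AUC_iv/D_iv) = (7228.51/250)/(4570/100) = 28.91404/45.7 = 0.6327

F = 0.633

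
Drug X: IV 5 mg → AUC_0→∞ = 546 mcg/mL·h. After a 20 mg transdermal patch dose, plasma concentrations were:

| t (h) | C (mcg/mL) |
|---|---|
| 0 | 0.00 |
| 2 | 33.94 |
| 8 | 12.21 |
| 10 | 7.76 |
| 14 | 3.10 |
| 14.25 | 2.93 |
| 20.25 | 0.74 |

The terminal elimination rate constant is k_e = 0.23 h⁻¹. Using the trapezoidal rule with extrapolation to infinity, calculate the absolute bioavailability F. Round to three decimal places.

F = 0.105

Trapezoidal AUC_0→20.25 (transdermal patch):
  [0→2]: (0.00+33.94)/2 × 2 = 33.94
  [2→8]: (33.94+12.21)/2 × 6 = 138.45
  [8→10]: (12.21+7.76)/2 × 2 = 19.97
  [10→14]: (7.76+3.10)/2 × 4 = 21.72
  [14→14.25]: (3.10+2.93)/2 × 0.25 = 0.75375
  [14.25→20.25]: (2.93+0.74)/2 × 6 = 11.01
  Sum = 225.84375 mcg/mL·h
Tail: C_last/k_e = 0.74/0.23 = 3.217
AUC_0→∞ (transdermal patch) = 225.84375 + 3.217 = 229.06075 mcg/mL·h
F = (AUC_ev/D_ev)/(AUC_iv/D_iv) = (229.06075/20)/(546/5) = 11.453/109.2 = 0.1049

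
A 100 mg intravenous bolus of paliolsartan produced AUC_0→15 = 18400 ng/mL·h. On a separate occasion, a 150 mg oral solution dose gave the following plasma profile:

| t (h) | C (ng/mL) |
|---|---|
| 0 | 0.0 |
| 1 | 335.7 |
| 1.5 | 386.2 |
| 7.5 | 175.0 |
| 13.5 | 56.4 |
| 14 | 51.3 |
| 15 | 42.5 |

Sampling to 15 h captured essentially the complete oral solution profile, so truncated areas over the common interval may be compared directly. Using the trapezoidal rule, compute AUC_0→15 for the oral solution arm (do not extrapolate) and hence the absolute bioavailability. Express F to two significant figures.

Trapezoidal AUC_0→15 (oral solution):
  [0→1]: (0.0+335.7)/2 × 1 = 167.85
  [1→1.5]: (335.7+386.2)/2 × 0.5 = 180.475
  [1.5→7.5]: (386.2+175.0)/2 × 6 = 1683.6
  [7.5→13.5]: (175.0+56.4)/2 × 6 = 694.2
  [13.5→14]: (56.4+51.3)/2 × 0.5 = 26.925
  [14→15]: (51.3+42.5)/2 × 1 = 46.9
  Sum = 2799.95 ng/mL·h
F = (AUC_ev/D_ev)/(AUC_iv/D_iv) = (2799.95/150)/(18400/100) = 18.6663/184 = 0.1014

F = 0.10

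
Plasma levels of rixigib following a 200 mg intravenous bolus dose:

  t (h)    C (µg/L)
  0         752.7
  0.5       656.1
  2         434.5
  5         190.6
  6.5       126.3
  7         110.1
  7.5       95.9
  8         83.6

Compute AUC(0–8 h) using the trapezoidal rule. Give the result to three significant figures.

Trapezoidal AUC_0→8:
  [0→0.5]: (752.7+656.1)/2 × 0.5 = 352.2
  [0.5→2]: (656.1+434.5)/2 × 1.5 = 817.95
  [2→5]: (434.5+190.6)/2 × 3 = 937.65
  [5→6.5]: (190.6+126.3)/2 × 1.5 = 237.675
  [6.5→7]: (126.3+110.1)/2 × 0.5 = 59.1
  [7→7.5]: (110.1+95.9)/2 × 0.5 = 51.5
  [7.5→8]: (95.9+83.6)/2 × 0.5 = 44.875
  Sum = 2500.95 µg/L·h

AUC = 2500 µg/L·h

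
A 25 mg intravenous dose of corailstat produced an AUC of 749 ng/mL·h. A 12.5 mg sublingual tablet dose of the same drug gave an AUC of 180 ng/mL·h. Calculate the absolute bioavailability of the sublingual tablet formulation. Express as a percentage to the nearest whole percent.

F = 48%

F = (AUC_ev / D_ev) / (AUC_iv / D_iv)
  = (180/12.5) / (749/25)
  = 14.4 / 29.96 = 0.4806
  = 48.06%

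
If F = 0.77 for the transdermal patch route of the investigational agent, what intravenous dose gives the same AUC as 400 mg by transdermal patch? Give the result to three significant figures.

D_iv = 308 mg

Systemic exposure from an extravascular dose = F × D_ev, so the equivalent IV dose is F × D_ev.
D_iv = F × D_ev = 0.77 × 400 = 308 mg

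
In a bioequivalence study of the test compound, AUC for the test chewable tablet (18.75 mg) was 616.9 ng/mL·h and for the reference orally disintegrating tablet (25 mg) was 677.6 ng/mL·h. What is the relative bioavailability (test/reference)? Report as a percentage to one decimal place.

F_rel = 121.4%

F_rel = (AUC_test/D_test) / (AUC_ref/D_ref)
      = (616.9/18.75) / (677.6/25)
      = 32.9013 / 27.104 = 1.2139 = 121.39%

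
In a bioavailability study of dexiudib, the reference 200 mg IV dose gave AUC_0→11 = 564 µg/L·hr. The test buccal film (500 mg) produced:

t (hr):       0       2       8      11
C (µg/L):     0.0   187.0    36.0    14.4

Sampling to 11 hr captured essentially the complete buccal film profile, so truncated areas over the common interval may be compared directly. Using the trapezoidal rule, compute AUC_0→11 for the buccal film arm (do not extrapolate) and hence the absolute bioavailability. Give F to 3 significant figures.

Trapezoidal AUC_0→11 (buccal film):
  [0→2]: (0.0+187.0)/2 × 2 = 187.0
  [2→8]: (187.0+36.0)/2 × 6 = 669.0
  [8→11]: (36.0+14.4)/2 × 3 = 75.6
  Sum = 931.6 µg/L·hr
F = (AUC_ev/D_ev)/(AUC_iv/D_iv) = (931.6/500)/(564/200) = 1.8632/2.82 = 0.6607

F = 0.661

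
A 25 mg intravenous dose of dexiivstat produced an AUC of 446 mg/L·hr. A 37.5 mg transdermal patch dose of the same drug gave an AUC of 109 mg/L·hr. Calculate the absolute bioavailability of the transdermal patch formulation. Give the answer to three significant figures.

F = (AUC_ev / D_ev) / (AUC_iv / D_iv)
  = (109/37.5) / (446/25)
  = 2.90667 / 17.84 = 0.1629

F = 0.163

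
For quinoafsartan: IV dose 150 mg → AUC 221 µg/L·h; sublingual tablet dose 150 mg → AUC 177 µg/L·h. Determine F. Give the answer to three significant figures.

F = (AUC_ev / D_ev) / (AUC_iv / D_iv)
  = (177/150) / (221/150)
  = 1.18 / 1.47333 = 0.8009

F = 0.801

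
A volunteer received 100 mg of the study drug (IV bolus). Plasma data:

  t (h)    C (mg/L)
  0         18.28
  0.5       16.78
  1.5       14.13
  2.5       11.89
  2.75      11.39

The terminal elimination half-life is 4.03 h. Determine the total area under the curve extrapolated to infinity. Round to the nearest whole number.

Trapezoidal AUC_0→2.75:
  [0→0.5]: (18.28+16.78)/2 × 0.5 = 8.765
  [0.5→1.5]: (16.78+14.13)/2 × 1 = 15.455
  [1.5→2.5]: (14.13+11.89)/2 × 1 = 13.01
  [2.5→2.75]: (11.89+11.39)/2 × 0.25 = 2.91
  Sum = 40.14 mg/L·h
k_e = ln2 / t½ = 0.693147 / 4.03 = 0.1720 h^-1
Extrapolated tail: C_last / k_e = 11.39 / 0.172 = 66.221
AUC_0→∞ = 40.14 + 66.221 = 106.361 mg/L·h

AUC = 106 mg/L·h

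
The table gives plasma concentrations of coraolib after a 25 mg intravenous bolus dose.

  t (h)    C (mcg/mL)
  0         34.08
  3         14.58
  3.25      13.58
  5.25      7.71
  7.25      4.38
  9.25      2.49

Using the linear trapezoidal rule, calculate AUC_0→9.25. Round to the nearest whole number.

AUC = 117 mcg/mL·h

Trapezoidal AUC_0→9.25:
  [0→3]: (34.08+14.58)/2 × 3 = 72.99
  [3→3.25]: (14.58+13.58)/2 × 0.25 = 3.52
  [3.25→5.25]: (13.58+7.71)/2 × 2 = 21.29
  [5.25→7.25]: (7.71+4.38)/2 × 2 = 12.09
  [7.25→9.25]: (4.38+2.49)/2 × 2 = 6.87
  Sum = 116.76 mcg/mL·h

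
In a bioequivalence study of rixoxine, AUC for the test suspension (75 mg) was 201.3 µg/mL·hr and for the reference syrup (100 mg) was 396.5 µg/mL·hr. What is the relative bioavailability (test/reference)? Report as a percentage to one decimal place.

F_rel = 67.7%

F_rel = (AUC_test/D_test) / (AUC_ref/D_ref)
      = (201.3/75) / (396.5/100)
      = 2.684 / 3.965 = 0.6769 = 67.69%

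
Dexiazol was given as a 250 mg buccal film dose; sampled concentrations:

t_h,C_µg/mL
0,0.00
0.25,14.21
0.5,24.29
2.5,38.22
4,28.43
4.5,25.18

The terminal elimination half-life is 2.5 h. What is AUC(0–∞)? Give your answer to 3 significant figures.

Trapezoidal AUC_0→4.5:
  [0→0.25]: (0.00+14.21)/2 × 0.25 = 1.77625
  [0.25→0.5]: (14.21+24.29)/2 × 0.25 = 4.8125
  [0.5→2.5]: (24.29+38.22)/2 × 2 = 62.51
  [2.5→4]: (38.22+28.43)/2 × 1.5 = 49.9875
  [4→4.5]: (28.43+25.18)/2 × 0.5 = 13.4025
  Sum = 132.48875 µg/mL·h
k_e = ln2 / t½ = 0.693147 / 2.5 = 0.2773 h^-1
Extrapolated tail: C_last / k_e = 25.18 / 0.2773 = 90.804
AUC_0→∞ = 132.48875 + 90.804 = 223.29275 µg/mL·h

AUC = 223 µg/mL·h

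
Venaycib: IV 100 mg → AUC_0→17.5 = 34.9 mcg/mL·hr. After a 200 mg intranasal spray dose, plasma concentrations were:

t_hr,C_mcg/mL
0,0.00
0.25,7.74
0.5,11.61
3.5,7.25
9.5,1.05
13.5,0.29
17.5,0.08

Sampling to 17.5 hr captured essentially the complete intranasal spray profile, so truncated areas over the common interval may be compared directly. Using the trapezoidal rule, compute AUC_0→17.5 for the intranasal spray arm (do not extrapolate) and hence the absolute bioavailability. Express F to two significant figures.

Trapezoidal AUC_0→17.5 (intranasal spray):
  [0→0.25]: (0.00+7.74)/2 × 0.25 = 0.9675
  [0.25→0.5]: (7.74+11.61)/2 × 0.25 = 2.41875
  [0.5→3.5]: (11.61+7.25)/2 × 3 = 28.29
  [3.5→9.5]: (7.25+1.05)/2 × 6 = 24.9
  [9.5→13.5]: (1.05+0.29)/2 × 4 = 2.68
  [13.5→17.5]: (0.29+0.08)/2 × 4 = 0.74
  Sum = 59.99625 mcg/mL·hr
F = (AUC_ev/D_ev)/(AUC_iv/D_iv) = (59.99625/200)/(34.9/100) = 0.29998125/0.349 = 0.8595

F = 0.86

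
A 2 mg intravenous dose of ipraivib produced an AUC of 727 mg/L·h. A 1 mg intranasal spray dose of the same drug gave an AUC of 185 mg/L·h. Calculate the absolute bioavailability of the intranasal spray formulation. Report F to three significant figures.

F = (AUC_ev / D_ev) / (AUC_iv / D_iv)
  = (185/1) / (727/2)
  = 185 / 363.5 = 0.5089

F = 0.509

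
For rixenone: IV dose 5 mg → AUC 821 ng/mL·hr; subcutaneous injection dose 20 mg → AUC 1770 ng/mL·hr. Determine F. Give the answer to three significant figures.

F = 0.539

F = (AUC_ev / D_ev) / (AUC_iv / D_iv)
  = (1770/20) / (821/5)
  = 88.5 / 164.2 = 0.5390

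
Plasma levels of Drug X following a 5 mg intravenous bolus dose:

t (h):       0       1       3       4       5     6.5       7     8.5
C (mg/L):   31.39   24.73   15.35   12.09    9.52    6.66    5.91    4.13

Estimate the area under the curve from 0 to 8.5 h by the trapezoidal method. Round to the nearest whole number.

Trapezoidal AUC_0→8.5:
  [0→1]: (31.39+24.73)/2 × 1 = 28.06
  [1→3]: (24.73+15.35)/2 × 2 = 40.08
  [3→4]: (15.35+12.09)/2 × 1 = 13.72
  [4→5]: (12.09+9.52)/2 × 1 = 10.805
  [5→6.5]: (9.52+6.66)/2 × 1.5 = 12.135
  [6.5→7]: (6.66+5.91)/2 × 0.5 = 3.1425
  [7→8.5]: (5.91+4.13)/2 × 1.5 = 7.53
  Sum = 115.4725 mg/L·h

AUC = 115 mg/L·h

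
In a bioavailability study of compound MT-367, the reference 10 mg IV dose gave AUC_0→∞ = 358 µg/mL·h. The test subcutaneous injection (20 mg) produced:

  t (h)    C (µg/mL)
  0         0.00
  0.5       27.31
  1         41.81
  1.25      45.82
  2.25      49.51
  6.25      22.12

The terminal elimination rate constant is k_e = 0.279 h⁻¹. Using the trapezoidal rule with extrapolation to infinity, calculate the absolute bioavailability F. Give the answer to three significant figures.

Trapezoidal AUC_0→6.25 (subcutaneous injection):
  [0→0.5]: (0.00+27.31)/2 × 0.5 = 6.8275
  [0.5→1]: (27.31+41.81)/2 × 0.5 = 17.28
  [1→1.25]: (41.81+45.82)/2 × 0.25 = 10.95375
  [1.25→2.25]: (45.82+49.51)/2 × 1 = 47.665
  [2.25→6.25]: (49.51+22.12)/2 × 4 = 143.26
  Sum = 225.98625 µg/mL·h
Tail: C_last/k_e = 22.12/0.279 = 79.283
AUC_0→∞ (subcutaneous injection) = 225.98625 + 79.283 = 305.26925 µg/mL·h
F = (AUC_ev/D_ev)/(AUC_iv/D_iv) = (305.26925/20)/(358/10) = 15.2635/35.8 = 0.4264

F = 0.426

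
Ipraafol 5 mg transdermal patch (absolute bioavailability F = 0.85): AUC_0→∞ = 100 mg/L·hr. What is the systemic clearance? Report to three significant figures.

CL = 0.0425 L/hr

CL = F × Dose / AUC_0→∞
   = 0.85 × 5 / 100 = 0.0425 L/hr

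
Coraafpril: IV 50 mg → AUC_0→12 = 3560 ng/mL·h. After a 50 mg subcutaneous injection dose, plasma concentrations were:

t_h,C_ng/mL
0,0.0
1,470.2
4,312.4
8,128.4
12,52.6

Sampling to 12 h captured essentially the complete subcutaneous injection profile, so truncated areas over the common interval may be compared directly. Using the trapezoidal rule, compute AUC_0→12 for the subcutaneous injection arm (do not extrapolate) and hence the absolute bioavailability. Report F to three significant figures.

Trapezoidal AUC_0→12 (subcutaneous injection):
  [0→1]: (0.0+470.2)/2 × 1 = 235.1
  [1→4]: (470.2+312.4)/2 × 3 = 1173.9
  [4→8]: (312.4+128.4)/2 × 4 = 881.6
  [8→12]: (128.4+52.6)/2 × 4 = 362.0
  Sum = 2652.6 ng/mL·h
F = (AUC_ev/D_ev)/(AUC_iv/D_iv) = (2652.6/50)/(3560/50) = 53.052/71.2 = 0.7451

F = 0.745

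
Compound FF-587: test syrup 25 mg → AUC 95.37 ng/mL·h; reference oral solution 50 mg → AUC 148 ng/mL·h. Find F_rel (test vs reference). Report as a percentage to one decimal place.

F_rel = (AUC_test/D_test) / (AUC_ref/D_ref)
      = (95.37/25) / (148/50)
      = 3.8148 / 2.96 = 1.2888 = 128.88%

F_rel = 128.9%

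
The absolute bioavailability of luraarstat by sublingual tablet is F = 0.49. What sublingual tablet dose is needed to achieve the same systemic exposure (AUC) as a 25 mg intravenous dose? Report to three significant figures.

For equal systemic exposure: F × D_ev = D_iv
D_ev = D_iv / F = 25 / 0.49 = 51.0204 mg

D_sublingual = 51.0 mg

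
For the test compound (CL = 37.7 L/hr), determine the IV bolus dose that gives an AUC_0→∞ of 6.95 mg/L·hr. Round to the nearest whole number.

Dose_iv = CL × AUC_0→∞
     = 37.7 × 6.95 = 262.015 mg

Dose = 262 mg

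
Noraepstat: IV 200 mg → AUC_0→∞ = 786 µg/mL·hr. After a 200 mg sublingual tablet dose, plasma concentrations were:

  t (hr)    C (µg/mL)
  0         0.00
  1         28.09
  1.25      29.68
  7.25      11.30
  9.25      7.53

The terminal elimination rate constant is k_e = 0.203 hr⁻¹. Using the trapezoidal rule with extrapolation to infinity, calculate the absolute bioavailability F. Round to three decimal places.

Trapezoidal AUC_0→9.25 (sublingual tablet):
  [0→1]: (0.00+28.09)/2 × 1 = 14.045
  [1→1.25]: (28.09+29.68)/2 × 0.25 = 7.22125
  [1.25→7.25]: (29.68+11.30)/2 × 6 = 122.94
  [7.25→9.25]: (11.30+7.53)/2 × 2 = 18.83
  Sum = 163.03625 µg/mL·hr
Tail: C_last/k_e = 7.53/0.203 = 37.094
AUC_0→∞ (sublingual tablet) = 163.03625 + 37.094 = 200.13025 µg/mL·hr
F = (AUC_ev/D_ev)/(AUC_iv/D_iv) = (200.13025/200)/(786/200) = 1.00065/3.93 = 0.2546

F = 0.255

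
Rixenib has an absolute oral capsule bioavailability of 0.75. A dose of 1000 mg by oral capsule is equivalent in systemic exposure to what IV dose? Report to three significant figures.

D_iv = 750 mg

Systemic exposure from an extravascular dose = F × D_ev, so the equivalent IV dose is F × D_ev.
D_iv = F × D_ev = 0.75 × 1000 = 750 mg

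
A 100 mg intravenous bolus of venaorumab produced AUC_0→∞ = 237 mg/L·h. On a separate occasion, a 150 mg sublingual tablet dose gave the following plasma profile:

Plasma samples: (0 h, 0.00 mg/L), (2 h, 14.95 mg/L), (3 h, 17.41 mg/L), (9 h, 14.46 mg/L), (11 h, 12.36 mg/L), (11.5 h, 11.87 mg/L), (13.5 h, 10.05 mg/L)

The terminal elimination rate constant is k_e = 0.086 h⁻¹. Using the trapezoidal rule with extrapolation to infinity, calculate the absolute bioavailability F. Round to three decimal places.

Trapezoidal AUC_0→13.5 (sublingual tablet):
  [0→2]: (0.00+14.95)/2 × 2 = 14.95
  [2→3]: (14.95+17.41)/2 × 1 = 16.18
  [3→9]: (17.41+14.46)/2 × 6 = 95.61
  [9→11]: (14.46+12.36)/2 × 2 = 26.82
  [11→11.5]: (12.36+11.87)/2 × 0.5 = 6.0575
  [11.5→13.5]: (11.87+10.05)/2 × 2 = 21.92
  Sum = 181.5375 mg/L·h
Tail: C_last/k_e = 10.05/0.086 = 116.860
AUC_0→∞ (sublingual tablet) = 181.5375 + 116.860 = 298.3975 mg/L·h
F = (AUC_ev/D_ev)/(AUC_iv/D_iv) = (298.3975/150)/(237/100) = 1.98932/2.37 = 0.8394

F = 0.839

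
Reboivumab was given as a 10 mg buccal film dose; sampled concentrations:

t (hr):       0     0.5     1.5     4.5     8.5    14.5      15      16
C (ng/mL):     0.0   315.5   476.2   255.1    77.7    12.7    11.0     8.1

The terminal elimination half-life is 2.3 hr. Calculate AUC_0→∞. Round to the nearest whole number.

Trapezoidal AUC_0→16:
  [0→0.5]: (0.0+315.5)/2 × 0.5 = 78.875
  [0.5→1.5]: (315.5+476.2)/2 × 1 = 395.85
  [1.5→4.5]: (476.2+255.1)/2 × 3 = 1096.95
  [4.5→8.5]: (255.1+77.7)/2 × 4 = 665.6
  [8.5→14.5]: (77.7+12.7)/2 × 6 = 271.2
  [14.5→15]: (12.7+11.0)/2 × 0.5 = 5.925
  [15→16]: (11.0+8.1)/2 × 1 = 9.55
  Sum = 2523.95 ng/mL·hr
k_e = ln2 / t½ = 0.693147 / 2.3 = 0.3014 hr^-1
Extrapolated tail: C_last / k_e = 8.1 / 0.3014 = 26.875
AUC_0→∞ = 2523.95 + 26.875 = 2550.825 ng/mL·hr

AUC = 2551 ng/mL·hr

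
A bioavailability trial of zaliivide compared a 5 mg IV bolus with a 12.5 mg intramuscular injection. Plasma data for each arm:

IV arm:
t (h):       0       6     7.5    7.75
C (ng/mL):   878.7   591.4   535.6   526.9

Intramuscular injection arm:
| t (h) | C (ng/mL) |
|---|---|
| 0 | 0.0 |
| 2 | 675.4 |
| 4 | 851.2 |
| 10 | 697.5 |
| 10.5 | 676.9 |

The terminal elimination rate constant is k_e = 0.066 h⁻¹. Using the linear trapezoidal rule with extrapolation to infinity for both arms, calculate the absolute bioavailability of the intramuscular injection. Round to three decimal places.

Trapezoidal AUC_0→7.75 (IV):
  [0→6]: (878.7+591.4)/2 × 6 = 4410.3
  [6→7.5]: (591.4+535.6)/2 × 1.5 = 845.25
  [7.5→7.75]: (535.6+526.9)/2 × 0.25 = 132.8125
  Sum = 5388.3625 ng/mL·h
IV tail: 526.9/0.066 = 7983.333; AUC_iv,0→∞ = 5388.3625 + 7983.333 = 13371.6955 ng/mL·h
Trapezoidal AUC_0→10.5 (intramuscular injection):
  [0→2]: (0.0+675.4)/2 × 2 = 675.4
  [2→4]: (675.4+851.2)/2 × 2 = 1526.6
  [4→10]: (851.2+697.5)/2 × 6 = 4646.1
  [10→10.5]: (697.5+676.9)/2 × 0.5 = 343.6
  Sum = 7191.7 ng/mL·h
intramuscular injection tail: 676.9/0.066 = 10256.061; AUC_ev,0→∞ = 7191.7 + 10256.061 = 17447.761 ng/mL·h
F = (AUC_ev/D_ev)/(AUC_iv/D_iv) = (17447.761/12.5)/(13371.6955/5) = 1395.82/2674.3391 = 0.5219

F = 0.522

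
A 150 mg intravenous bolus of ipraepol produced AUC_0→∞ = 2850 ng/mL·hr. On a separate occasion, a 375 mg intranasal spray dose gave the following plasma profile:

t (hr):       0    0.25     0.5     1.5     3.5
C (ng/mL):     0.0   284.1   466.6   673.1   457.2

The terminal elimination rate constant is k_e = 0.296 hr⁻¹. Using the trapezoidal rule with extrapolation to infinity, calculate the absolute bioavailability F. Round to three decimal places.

F = 0.474

Trapezoidal AUC_0→3.5 (intranasal spray):
  [0→0.25]: (0.0+284.1)/2 × 0.25 = 35.5125
  [0.25→0.5]: (284.1+466.6)/2 × 0.25 = 93.8375
  [0.5→1.5]: (466.6+673.1)/2 × 1 = 569.85
  [1.5→3.5]: (673.1+457.2)/2 × 2 = 1130.3
  Sum = 1829.5 ng/mL·hr
Tail: C_last/k_e = 457.2/0.296 = 1544.595
AUC_0→∞ (intranasal spray) = 1829.5 + 1544.595 = 3374.095 ng/mL·hr
F = (AUC_ev/D_ev)/(AUC_iv/D_iv) = (3374.095/375)/(2850/150) = 8.99759/19 = 0.4736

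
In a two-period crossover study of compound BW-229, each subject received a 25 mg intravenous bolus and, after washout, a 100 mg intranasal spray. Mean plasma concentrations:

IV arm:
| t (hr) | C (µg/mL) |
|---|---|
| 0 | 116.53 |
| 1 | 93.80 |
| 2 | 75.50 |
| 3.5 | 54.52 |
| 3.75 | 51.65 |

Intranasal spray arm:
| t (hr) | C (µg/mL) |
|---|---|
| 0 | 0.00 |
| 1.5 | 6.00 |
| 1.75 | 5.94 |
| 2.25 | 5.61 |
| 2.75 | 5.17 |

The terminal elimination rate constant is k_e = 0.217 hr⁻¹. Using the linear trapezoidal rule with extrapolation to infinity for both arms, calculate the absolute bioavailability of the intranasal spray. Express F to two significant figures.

Trapezoidal AUC_0→3.75 (IV):
  [0→1]: (116.53+93.80)/2 × 1 = 105.165
  [1→2]: (93.80+75.50)/2 × 1 = 84.65
  [2→3.5]: (75.50+54.52)/2 × 1.5 = 97.515
  [3.5→3.75]: (54.52+51.65)/2 × 0.25 = 13.27125
  Sum = 300.60125 µg/mL·hr
IV tail: 51.65/0.217 = 238.018; AUC_iv,0→∞ = 300.60125 + 238.018 = 538.61925 µg/mL·hr
Trapezoidal AUC_0→2.75 (intranasal spray):
  [0→1.5]: (0.00+6.00)/2 × 1.5 = 4.5
  [1.5→1.75]: (6.00+5.94)/2 × 0.25 = 1.4925
  [1.75→2.25]: (5.94+5.61)/2 × 0.5 = 2.8875
  [2.25→2.75]: (5.61+5.17)/2 × 0.5 = 2.695
  Sum = 11.575 µg/mL·hr
intranasal spray tail: 5.17/0.217 = 23.825; AUC_ev,0→∞ = 11.575 + 23.825 = 35.4 µg/mL·hr
F = (AUC_ev/D_ev)/(AUC_iv/D_iv) = (35.4/100)/(538.61925/25) = 0.354/21.54477 = 0.0164

F = 0.016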